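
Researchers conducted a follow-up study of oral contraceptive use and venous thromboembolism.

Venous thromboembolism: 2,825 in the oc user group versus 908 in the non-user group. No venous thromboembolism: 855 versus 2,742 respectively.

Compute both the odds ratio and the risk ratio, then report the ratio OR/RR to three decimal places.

3.233

From the description: a = 2825, b = 855, c = 908, d = 2742.
OR = (2825·2742)/(855·908) = 7746150/776340 = 9.97778
Risk in exposed = 2825/3680 = 0.76766; risk in unexposed = 908/3650 = 0.24877; RR = 3.08587
OR/RR = 9.97778 / 3.08587 = 3.23338
The outcome is not rare, so the OR lies further from 1 than the RR.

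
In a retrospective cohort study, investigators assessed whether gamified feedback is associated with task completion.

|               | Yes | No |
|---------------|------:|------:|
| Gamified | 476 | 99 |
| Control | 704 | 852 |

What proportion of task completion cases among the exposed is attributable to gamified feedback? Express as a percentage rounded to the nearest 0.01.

Cells: a = 476, b = 99, c = 704, d = 852.
Risk in exposed = 476/575 = 0.82783; risk in unexposed = 704/1556 = 0.45244.
RR = 0.82783/0.45244 = 1.82968
AR% = (RR − 1)/RR × 100 = (1.82968 − 1)/1.82968 × 100 = 45.3457%

45.35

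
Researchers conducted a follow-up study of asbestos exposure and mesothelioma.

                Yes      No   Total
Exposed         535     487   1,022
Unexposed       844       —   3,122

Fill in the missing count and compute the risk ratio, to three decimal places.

1.936

The missing cell is in the unexposed row: 3122 − 844 = 2278.
So a = 535, b = 487, c = 844, d = 2278.
RR = [a/(a+b)] / [c/(c+d)] = (535/1022) / (844/3122) = 0.52348/0.27034 = 1.93639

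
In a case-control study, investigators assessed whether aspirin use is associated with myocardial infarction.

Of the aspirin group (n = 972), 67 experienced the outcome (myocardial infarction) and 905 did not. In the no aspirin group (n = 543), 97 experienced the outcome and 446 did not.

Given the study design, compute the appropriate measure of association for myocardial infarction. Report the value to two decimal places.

From the description: a = 67, b = 905, c = 97, d = 446.
This is a case-control study: participants were sampled on outcome status, so risks in the source population cannot be estimated directly — relative risk is not valid here. The odds ratio is the appropriate measure.
OR = (a·d)/(b·c) = (67 × 446) / (905 × 97) = 29882 / 87785 = 0.34040

0.34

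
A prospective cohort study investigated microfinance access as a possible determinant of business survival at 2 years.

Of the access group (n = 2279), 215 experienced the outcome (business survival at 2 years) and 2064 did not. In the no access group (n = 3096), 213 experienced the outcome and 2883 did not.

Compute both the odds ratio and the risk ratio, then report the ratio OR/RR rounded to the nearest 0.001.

From the description: a = 215, b = 2064, c = 213, d = 2883.
OR = (215·2883)/(2064·213) = 619845/439632 = 1.40992
Risk in exposed = 215/2279 = 0.09434; risk in unexposed = 213/3096 = 0.06880; RR = 1.37125
OR/RR = 1.40992 / 1.37125 = 1.02820
The outcome is rare in both groups, so OR ≈ RR (ratio near 1).

1.028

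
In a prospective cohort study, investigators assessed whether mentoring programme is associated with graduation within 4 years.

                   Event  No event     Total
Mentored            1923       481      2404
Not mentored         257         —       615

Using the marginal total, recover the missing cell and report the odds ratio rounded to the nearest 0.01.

5.57

The missing cell is in the unexposed row: 615 − 257 = 358.
So a = 1923, b = 481, c = 257, d = 358.
OR = (a·d)/(b·c) = (1923 × 358) / (481 × 257) = 688434 / 123617 = 5.56909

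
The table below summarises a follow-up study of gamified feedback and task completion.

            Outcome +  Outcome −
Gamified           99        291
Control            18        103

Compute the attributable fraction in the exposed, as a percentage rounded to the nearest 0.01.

Cells: a = 99, b = 291, c = 18, d = 103.
Risk in exposed = 99/390 = 0.25385; risk in unexposed = 18/121 = 0.14876.
RR = 0.25385/0.14876 = 1.70641
AR% = (RR − 1)/RR × 100 = (1.70641 − 1)/1.70641 × 100 = 41.3974%

41.40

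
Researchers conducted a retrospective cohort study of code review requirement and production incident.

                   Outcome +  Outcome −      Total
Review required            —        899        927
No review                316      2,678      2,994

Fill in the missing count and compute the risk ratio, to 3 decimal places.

0.286

The missing cell is in the exposed row: 927 − 899 = 28.
So a = 28, b = 899, c = 316, d = 2678.
RR = [a/(a+b)] / [c/(c+d)] = (28/927) / (316/2994) = 0.03020/0.10554 = 0.28618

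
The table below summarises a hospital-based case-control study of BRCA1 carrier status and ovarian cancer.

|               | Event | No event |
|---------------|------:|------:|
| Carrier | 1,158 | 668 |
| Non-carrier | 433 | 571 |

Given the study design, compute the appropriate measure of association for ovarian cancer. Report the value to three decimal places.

Cells: a = 1158, b = 668, c = 433, d = 571.
This is a hospital-based case-control study: participants were sampled on outcome status, so risks in the source population cannot be estimated directly — relative risk is not valid here. The odds ratio is the appropriate measure.
OR = (a·d)/(b·c) = (1158 × 571) / (668 × 433) = 661218 / 289244 = 2.28602

2.286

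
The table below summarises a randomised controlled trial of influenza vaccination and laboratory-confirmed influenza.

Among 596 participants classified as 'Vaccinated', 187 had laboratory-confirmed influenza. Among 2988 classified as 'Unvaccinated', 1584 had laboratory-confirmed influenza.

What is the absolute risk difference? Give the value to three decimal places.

-0.216

From the description: a = 187, b = 409, c = 1584, d = 1404.
Risk in exposed = 187/596 = 0.313758; risk in unexposed = 1584/2988 = 0.530120.
Risk difference = 0.313758 − 0.530120 = -0.216362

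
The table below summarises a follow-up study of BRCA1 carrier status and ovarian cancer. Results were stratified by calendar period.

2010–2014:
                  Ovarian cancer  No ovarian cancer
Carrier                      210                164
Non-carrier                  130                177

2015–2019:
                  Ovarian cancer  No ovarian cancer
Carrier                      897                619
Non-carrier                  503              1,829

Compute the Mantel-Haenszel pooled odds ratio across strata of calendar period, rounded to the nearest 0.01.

OR_MH = Σ(aᵢdᵢ/nᵢ) / Σ(bᵢcᵢ/nᵢ), where nᵢ is the stratum total.
Stratum 1 (2010–2014): n = 681; a·d/n = 210·177/681 = 54.5815; b·c/n = 164·130/681 = 31.3069
Stratum 2 (2015–2019): n = 3848; a·d/n = 897·1829/3848 = 426.3547; b·c/n = 619·503/3848 = 80.9140
OR_MH = (54.5815 + 426.3547) / (31.3069 + 80.9140) = 480.9362 / 112.2209 = 4.28562

4.29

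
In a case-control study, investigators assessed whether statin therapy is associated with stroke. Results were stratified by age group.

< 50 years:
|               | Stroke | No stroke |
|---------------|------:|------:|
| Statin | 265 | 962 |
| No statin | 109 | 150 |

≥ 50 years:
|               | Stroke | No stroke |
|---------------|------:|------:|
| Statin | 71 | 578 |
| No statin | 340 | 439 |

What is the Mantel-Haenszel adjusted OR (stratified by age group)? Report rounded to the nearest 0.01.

0.23

OR_MH = Σ(aᵢdᵢ/nᵢ) / Σ(bᵢcᵢ/nᵢ), where nᵢ is the stratum total.
Stratum 1 (< 50 years): n = 1486; a·d/n = 265·150/1486 = 26.7497; b·c/n = 962·109/1486 = 70.5639
Stratum 2 (≥ 50 years): n = 1428; a·d/n = 71·439/1428 = 21.8270; b·c/n = 578·340/1428 = 137.6190
OR_MH = (26.7497 + 21.8270) / (70.5639 + 137.6190) = 48.5767 / 208.1830 = 0.23334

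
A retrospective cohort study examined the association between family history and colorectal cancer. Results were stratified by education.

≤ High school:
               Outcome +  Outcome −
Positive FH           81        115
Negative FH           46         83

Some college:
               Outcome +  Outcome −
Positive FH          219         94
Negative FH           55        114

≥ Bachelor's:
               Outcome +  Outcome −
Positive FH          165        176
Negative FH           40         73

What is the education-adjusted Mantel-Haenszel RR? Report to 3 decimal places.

RR_MH = Σ(aᵢ·n₀ᵢ/nᵢ) / Σ(cᵢ·n₁ᵢ/nᵢ), with n₁ᵢ = aᵢ+bᵢ (exposed), n₀ᵢ = cᵢ+dᵢ (unexposed), nᵢ = n₁ᵢ+n₀ᵢ.
Stratum 1 (≤ High school): n₁ = 196, n₀ = 129, n = 325; a·n₀/n = 81·129/325 = 32.1508; c·n₁/n = 46·196/325 = 27.7415
Stratum 2 (Some college): n₁ = 313, n₀ = 169, n = 482; a·n₀/n = 219·169/482 = 76.7863; c·n₁/n = 55·313/482 = 35.7158
Stratum 3 (≥ Bachelor's): n₁ = 341, n₀ = 113, n = 454; a·n₀/n = 165·113/454 = 41.0683; c·n₁/n = 40·341/454 = 30.0441
RR_MH = (32.1508 + 76.7863 + 41.0683) / (27.7415 + 35.7158 + 30.0441) = 150.0054 / 93.5014 = 1.60431

1.604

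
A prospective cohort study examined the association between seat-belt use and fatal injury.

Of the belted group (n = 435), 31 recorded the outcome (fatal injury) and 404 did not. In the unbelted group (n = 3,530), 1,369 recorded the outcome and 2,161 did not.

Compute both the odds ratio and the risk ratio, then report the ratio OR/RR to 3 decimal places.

From the description: a = 31, b = 404, c = 1369, d = 2161.
OR = (31·2161)/(404·1369) = 66991/553076 = 0.12112
Risk in exposed = 31/435 = 0.07126; risk in unexposed = 1369/3530 = 0.38782; RR = 0.18376
OR/RR = 0.12112 / 0.18376 = 0.65916
The outcome is not rare, so the OR lies further from 1 than the RR.

0.659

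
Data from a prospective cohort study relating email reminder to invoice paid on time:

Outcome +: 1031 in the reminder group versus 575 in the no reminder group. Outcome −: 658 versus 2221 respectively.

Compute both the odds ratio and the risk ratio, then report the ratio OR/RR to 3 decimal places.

From the description: a = 1031, b = 658, c = 575, d = 2221.
OR = (1031·2221)/(658·575) = 2289851/378350 = 6.05220
Risk in exposed = 1031/1689 = 0.61042; risk in unexposed = 575/2796 = 0.20565; RR = 2.96824
OR/RR = 6.05220 / 2.96824 = 2.03899
The outcome is not rare, so the OR lies further from 1 than the RR.

2.039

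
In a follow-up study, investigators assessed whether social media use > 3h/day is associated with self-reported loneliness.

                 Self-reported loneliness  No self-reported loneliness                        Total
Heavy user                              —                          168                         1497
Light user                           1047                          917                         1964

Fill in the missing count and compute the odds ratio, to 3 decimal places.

6.928

The missing cell is in the exposed row: 1497 − 168 = 1329.
So a = 1329, b = 168, c = 1047, d = 917.
OR = (a·d)/(b·c) = (1329 × 917) / (168 × 1047) = 1218693 / 175896 = 6.92849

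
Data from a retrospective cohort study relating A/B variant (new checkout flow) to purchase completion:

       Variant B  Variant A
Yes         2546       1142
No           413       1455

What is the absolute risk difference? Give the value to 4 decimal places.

Reading the table with exposure as columns: a = 2546 (Variant B, case), b = 413 (Variant B, non-case), c = 1142 (Variant A, case), d = 1455.
Risk in exposed = 2546/2959 = 0.860426; risk in unexposed = 1142/2597 = 0.439738.
Risk difference = 0.860426 − 0.439738 = 0.420688

0.4207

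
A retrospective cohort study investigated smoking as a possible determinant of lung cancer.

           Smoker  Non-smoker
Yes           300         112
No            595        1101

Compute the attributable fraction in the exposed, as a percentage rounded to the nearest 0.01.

72.45

Reading the table with exposure as columns: a = 300 (Smoker, case), b = 595 (Smoker, non-case), c = 112 (Non-smoker, case), d = 1101.
Risk in exposed = 300/895 = 0.33520; risk in unexposed = 112/1213 = 0.09233.
RR = 0.33520/0.09233 = 3.63029
AR% = (RR − 1)/RR × 100 = (3.63029 − 1)/3.63029 × 100 = 72.4540%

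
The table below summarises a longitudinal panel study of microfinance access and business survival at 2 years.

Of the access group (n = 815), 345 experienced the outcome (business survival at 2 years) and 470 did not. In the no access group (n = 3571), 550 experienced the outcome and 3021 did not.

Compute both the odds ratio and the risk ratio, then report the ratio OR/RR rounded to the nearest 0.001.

1.467

From the description: a = 345, b = 470, c = 550, d = 3021.
OR = (345·3021)/(470·550) = 1042245/258500 = 4.03190
Risk in exposed = 345/815 = 0.42331; risk in unexposed = 550/3571 = 0.15402; RR = 2.74846
OR/RR = 4.03190 / 2.74846 = 1.46697
The outcome is not rare, so the OR lies further from 1 than the RR.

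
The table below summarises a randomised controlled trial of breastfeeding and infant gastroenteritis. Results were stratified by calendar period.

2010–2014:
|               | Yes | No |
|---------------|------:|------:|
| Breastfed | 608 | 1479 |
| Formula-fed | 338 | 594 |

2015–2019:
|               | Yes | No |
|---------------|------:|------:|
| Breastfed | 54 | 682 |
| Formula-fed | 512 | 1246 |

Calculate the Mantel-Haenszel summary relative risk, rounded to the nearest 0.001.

RR_MH = Σ(aᵢ·n₀ᵢ/nᵢ) / Σ(cᵢ·n₁ᵢ/nᵢ), with n₁ᵢ = aᵢ+bᵢ (exposed), n₀ᵢ = cᵢ+dᵢ (unexposed), nᵢ = n₁ᵢ+n₀ᵢ.
Stratum 1 (2010–2014): n₁ = 2087, n₀ = 932, n = 3019; a·n₀/n = 608·932/3019 = 187.6966; c·n₁/n = 338·2087/3019 = 233.6555
Stratum 2 (2015–2019): n₁ = 736, n₀ = 1758, n = 2494; a·n₀/n = 54·1758/2494 = 38.0642; c·n₁/n = 512·736/2494 = 151.0954
RR_MH = (187.6966 + 38.0642) / (233.6555 + 151.0954) = 225.7607 / 384.7509 = 0.58677

0.587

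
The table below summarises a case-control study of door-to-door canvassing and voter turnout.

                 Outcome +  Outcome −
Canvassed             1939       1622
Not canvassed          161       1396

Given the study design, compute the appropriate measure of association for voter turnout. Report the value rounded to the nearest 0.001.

10.365

Cells: a = 1939, b = 1622, c = 161, d = 1396.
This is a case-control study: participants were sampled on outcome status, so risks in the source population cannot be estimated directly — relative risk is not valid here. The odds ratio is the appropriate measure.
OR = (a·d)/(b·c) = (1939 × 1396) / (1622 × 161) = 2706844 / 261142 = 10.36541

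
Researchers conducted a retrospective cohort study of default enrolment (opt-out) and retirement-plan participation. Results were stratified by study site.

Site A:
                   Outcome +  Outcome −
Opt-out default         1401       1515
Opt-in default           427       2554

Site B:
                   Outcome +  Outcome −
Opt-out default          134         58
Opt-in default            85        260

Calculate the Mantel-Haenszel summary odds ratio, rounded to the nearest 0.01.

OR_MH = Σ(aᵢdᵢ/nᵢ) / Σ(bᵢcᵢ/nᵢ), where nᵢ is the stratum total.
Stratum 1 (Site A): n = 5897; a·d/n = 1401·2554/5897 = 606.7753; b·c/n = 1515·427/5897 = 109.7007
Stratum 2 (Site B): n = 537; a·d/n = 134·260/537 = 64.8790; b·c/n = 58·85/537 = 9.1806
OR_MH = (606.7753 + 64.8790) / (109.7007 + 9.1806) = 671.6543 / 118.8813 = 5.64979

5.65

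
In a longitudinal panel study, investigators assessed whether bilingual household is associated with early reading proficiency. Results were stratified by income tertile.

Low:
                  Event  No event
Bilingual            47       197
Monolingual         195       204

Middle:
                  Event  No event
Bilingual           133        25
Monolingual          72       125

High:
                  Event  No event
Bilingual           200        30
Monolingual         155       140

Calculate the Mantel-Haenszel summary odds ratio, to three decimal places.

1.562

OR_MH = Σ(aᵢdᵢ/nᵢ) / Σ(bᵢcᵢ/nᵢ), where nᵢ is the stratum total.
Stratum 1 (Low): n = 643; a·d/n = 47·204/643 = 14.9114; b·c/n = 197·195/643 = 59.7434
Stratum 2 (Middle): n = 355; a·d/n = 133·125/355 = 46.8310; b·c/n = 25·72/355 = 5.0704
Stratum 3 (High): n = 525; a·d/n = 200·140/525 = 53.3333; b·c/n = 30·155/525 = 8.8571
OR_MH = (14.9114 + 46.8310 + 53.3333) / (59.7434 + 5.0704 + 8.8571) = 115.0757 / 73.6710 = 1.56202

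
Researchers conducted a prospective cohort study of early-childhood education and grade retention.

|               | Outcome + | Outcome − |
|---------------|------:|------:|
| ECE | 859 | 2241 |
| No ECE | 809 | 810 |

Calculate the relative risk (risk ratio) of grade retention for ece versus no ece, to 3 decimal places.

0.555

Cells: a = 859, b = 2241, c = 809, d = 810.
Risk in exposed = 859/3100 = 0.27710; risk in unexposed = 809/1619 = 0.49969.
RR = 0.27710 / 0.49969 = 0.55454
The risk is 45% lower among the exposed than among the unexposed.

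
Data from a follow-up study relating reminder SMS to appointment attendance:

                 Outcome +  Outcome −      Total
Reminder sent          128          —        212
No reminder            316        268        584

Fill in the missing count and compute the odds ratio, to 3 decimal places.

1.292

The missing cell is in the exposed row: 212 − 128 = 84.
So a = 128, b = 84, c = 316, d = 268.
OR = (a·d)/(b·c) = (128 × 268) / (84 × 316) = 34304 / 26544 = 1.29234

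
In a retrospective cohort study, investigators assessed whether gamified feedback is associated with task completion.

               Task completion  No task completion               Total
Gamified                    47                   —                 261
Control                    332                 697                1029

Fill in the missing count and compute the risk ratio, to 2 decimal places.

The missing cell is in the exposed row: 261 − 47 = 214.
So a = 47, b = 214, c = 332, d = 697.
RR = [a/(a+b)] / [c/(c+d)] = (47/261) / (332/1029) = 0.18008/0.32264 = 0.55813

0.56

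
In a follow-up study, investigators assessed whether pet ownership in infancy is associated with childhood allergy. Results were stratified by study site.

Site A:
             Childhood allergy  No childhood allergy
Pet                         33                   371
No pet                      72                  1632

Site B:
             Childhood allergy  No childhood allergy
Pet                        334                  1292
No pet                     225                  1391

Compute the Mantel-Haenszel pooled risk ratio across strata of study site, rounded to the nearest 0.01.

1.53

RR_MH = Σ(aᵢ·n₀ᵢ/nᵢ) / Σ(cᵢ·n₁ᵢ/nᵢ), with n₁ᵢ = aᵢ+bᵢ (exposed), n₀ᵢ = cᵢ+dᵢ (unexposed), nᵢ = n₁ᵢ+n₀ᵢ.
Stratum 1 (Site A): n₁ = 404, n₀ = 1704, n = 2108; a·n₀/n = 33·1704/2108 = 26.6755; c·n₁/n = 72·404/2108 = 13.7989
Stratum 2 (Site B): n₁ = 1626, n₀ = 1616, n = 3242; a·n₀/n = 334·1616/3242 = 166.4849; c·n₁/n = 225·1626/3242 = 112.8470
RR_MH = (26.6755 + 166.4849) / (13.7989 + 112.8470) = 193.1604 / 126.6459 = 1.52520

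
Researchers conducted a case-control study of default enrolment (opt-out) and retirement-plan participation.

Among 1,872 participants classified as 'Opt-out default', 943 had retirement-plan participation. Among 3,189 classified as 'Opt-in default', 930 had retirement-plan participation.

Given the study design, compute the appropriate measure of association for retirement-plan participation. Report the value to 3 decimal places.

From the description: a = 943, b = 929, c = 930, d = 2259.
This is a case-control study: participants were sampled on outcome status, so risks in the source population cannot be estimated directly — relative risk is not valid here. The odds ratio is the appropriate measure.
OR = (a·d)/(b·c) = (943 × 2259) / (929 × 930) = 2130237 / 863970 = 2.46564

2.466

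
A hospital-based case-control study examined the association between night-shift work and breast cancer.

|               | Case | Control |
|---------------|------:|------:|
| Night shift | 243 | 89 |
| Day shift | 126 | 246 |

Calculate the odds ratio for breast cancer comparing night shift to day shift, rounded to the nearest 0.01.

5.33

Cells: a = 243, b = 89, c = 126, d = 246.
OR = (a·d)/(b·c) = (243 × 246) / (89 × 126) = 59778 / 11214 = 5.33066
The odds of breast cancer are about 5.33 times as high in the night shift group.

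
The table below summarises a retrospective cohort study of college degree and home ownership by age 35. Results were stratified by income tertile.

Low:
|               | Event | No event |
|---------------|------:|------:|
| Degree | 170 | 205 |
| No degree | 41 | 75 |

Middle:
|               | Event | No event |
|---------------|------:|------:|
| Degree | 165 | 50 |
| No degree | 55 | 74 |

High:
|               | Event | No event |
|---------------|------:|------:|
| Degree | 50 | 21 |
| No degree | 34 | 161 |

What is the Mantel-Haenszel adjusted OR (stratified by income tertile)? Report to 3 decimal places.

3.300

OR_MH = Σ(aᵢdᵢ/nᵢ) / Σ(bᵢcᵢ/nᵢ), where nᵢ is the stratum total.
Stratum 1 (Low): n = 491; a·d/n = 170·75/491 = 25.9674; b·c/n = 205·41/491 = 17.1181
Stratum 2 (Middle): n = 344; a·d/n = 165·74/344 = 35.4942; b·c/n = 50·55/344 = 7.9942
Stratum 3 (High): n = 266; a·d/n = 50·161/266 = 30.2632; b·c/n = 21·34/266 = 2.6842
OR_MH = (25.9674 + 35.4942 + 30.2632) / (17.1181 + 7.9942 + 2.6842) = 91.7248 / 27.7965 = 3.29986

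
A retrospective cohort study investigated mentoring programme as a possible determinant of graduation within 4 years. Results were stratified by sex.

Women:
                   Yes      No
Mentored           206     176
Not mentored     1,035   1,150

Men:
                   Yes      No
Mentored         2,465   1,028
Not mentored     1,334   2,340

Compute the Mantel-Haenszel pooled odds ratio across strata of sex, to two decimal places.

OR_MH = Σ(aᵢdᵢ/nᵢ) / Σ(bᵢcᵢ/nᵢ), where nᵢ is the stratum total.
Stratum 1 (Women): n = 2567; a·d/n = 206·1150/2567 = 92.2867; b·c/n = 176·1035/2567 = 70.9622
Stratum 2 (Men): n = 7167; a·d/n = 2465·2340/7167 = 804.8137; b·c/n = 1028·1334/7167 = 191.3425
OR_MH = (92.2867 + 804.8137) / (70.9622 + 191.3425) = 897.1004 / 262.3048 = 3.42007

3.42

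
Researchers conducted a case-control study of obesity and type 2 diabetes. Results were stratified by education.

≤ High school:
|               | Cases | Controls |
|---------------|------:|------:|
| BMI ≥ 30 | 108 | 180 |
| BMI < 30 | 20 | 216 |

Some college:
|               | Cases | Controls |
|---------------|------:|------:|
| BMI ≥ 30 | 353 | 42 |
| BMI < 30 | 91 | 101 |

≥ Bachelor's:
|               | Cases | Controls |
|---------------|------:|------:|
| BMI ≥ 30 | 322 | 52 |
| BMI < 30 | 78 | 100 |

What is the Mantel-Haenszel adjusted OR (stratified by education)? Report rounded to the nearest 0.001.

7.892

OR_MH = Σ(aᵢdᵢ/nᵢ) / Σ(bᵢcᵢ/nᵢ), where nᵢ is the stratum total.
Stratum 1 (≤ High school): n = 524; a·d/n = 108·216/524 = 44.5191; b·c/n = 180·20/524 = 6.8702
Stratum 2 (Some college): n = 587; a·d/n = 353·101/587 = 60.7376; b·c/n = 42·91/587 = 6.5111
Stratum 3 (≥ Bachelor's): n = 552; a·d/n = 322·100/552 = 58.3333; b·c/n = 52·78/552 = 7.3478
OR_MH = (44.5191 + 60.7376 + 58.3333) / (6.8702 + 6.5111 + 7.3478) = 163.5901 / 20.7291 = 7.89180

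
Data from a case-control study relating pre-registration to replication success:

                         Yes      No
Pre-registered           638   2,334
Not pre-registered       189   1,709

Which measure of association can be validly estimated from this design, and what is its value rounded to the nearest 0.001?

2.472

Cells: a = 638, b = 2334, c = 189, d = 1709.
This is a case-control study: participants were sampled on outcome status, so risks in the source population cannot be estimated directly — relative risk is not valid here. The odds ratio is the appropriate measure.
OR = (a·d)/(b·c) = (638 × 1709) / (2334 × 189) = 1090342 / 441126 = 2.47172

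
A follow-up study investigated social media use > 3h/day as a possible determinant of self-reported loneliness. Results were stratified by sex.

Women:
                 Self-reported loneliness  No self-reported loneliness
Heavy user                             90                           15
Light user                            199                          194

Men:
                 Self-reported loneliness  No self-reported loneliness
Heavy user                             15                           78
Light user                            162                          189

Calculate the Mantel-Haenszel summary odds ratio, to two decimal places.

OR_MH = Σ(aᵢdᵢ/nᵢ) / Σ(bᵢcᵢ/nᵢ), where nᵢ is the stratum total.
Stratum 1 (Women): n = 498; a·d/n = 90·194/498 = 35.0602; b·c/n = 15·199/498 = 5.9940
Stratum 2 (Men): n = 444; a·d/n = 15·189/444 = 6.3851; b·c/n = 78·162/444 = 28.4595
OR_MH = (35.0602 + 6.3851) / (5.9940 + 28.4595) = 41.4454 / 34.4534 = 1.20294

1.20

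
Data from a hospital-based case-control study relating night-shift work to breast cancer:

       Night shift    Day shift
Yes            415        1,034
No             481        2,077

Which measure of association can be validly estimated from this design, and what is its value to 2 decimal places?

Reading the table with exposure as columns: a = 415 (Night shift, case), b = 481 (Night shift, non-case), c = 1034 (Day shift, case), d = 2077.
This is a hospital-based case-control study: participants were sampled on outcome status, so risks in the source population cannot be estimated directly — relative risk is not valid here. The odds ratio is the appropriate measure.
OR = (a·d)/(b·c) = (415 × 2077) / (481 × 1034) = 861955 / 497354 = 1.73308

1.73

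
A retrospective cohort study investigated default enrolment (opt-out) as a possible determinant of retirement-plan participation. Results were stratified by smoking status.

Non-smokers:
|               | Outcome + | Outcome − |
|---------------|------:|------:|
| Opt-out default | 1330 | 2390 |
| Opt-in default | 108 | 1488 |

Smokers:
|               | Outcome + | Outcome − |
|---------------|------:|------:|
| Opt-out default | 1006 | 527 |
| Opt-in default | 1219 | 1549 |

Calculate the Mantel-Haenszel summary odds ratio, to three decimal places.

OR_MH = Σ(aᵢdᵢ/nᵢ) / Σ(bᵢcᵢ/nᵢ), where nᵢ is the stratum total.
Stratum 1 (Non-smokers): n = 5316; a·d/n = 1330·1488/5316 = 372.2799; b·c/n = 2390·108/5316 = 48.5553
Stratum 2 (Smokers): n = 4301; a·d/n = 1006·1549/4301 = 362.3097; b·c/n = 527·1219/4301 = 149.3636
OR_MH = (372.2799 + 362.3097) / (48.5553 + 149.3636) = 734.5896 / 197.9189 = 3.71157

3.712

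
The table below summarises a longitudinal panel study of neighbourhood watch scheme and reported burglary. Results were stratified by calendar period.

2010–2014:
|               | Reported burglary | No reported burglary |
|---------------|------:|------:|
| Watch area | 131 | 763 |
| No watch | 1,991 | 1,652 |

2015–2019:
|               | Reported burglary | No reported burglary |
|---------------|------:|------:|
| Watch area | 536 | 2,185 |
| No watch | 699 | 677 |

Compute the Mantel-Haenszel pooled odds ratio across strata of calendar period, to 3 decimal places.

OR_MH = Σ(aᵢdᵢ/nᵢ) / Σ(bᵢcᵢ/nᵢ), where nᵢ is the stratum total.
Stratum 1 (2010–2014): n = 4537; a·d/n = 131·1652/4537 = 47.6994; b·c/n = 763·1991/4537 = 334.8320
Stratum 2 (2015–2019): n = 4097; a·d/n = 536·677/4097 = 88.5702; b·c/n = 2185·699/4097 = 372.7886
OR_MH = (47.6994 + 88.5702) / (334.8320 + 372.7886) = 136.2695 / 707.6207 = 0.19257

0.193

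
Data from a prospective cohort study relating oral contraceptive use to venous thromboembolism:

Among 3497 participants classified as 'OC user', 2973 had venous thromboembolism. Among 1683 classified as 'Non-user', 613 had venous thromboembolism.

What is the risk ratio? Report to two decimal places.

From the description: a = 2973, b = 524, c = 613, d = 1070.
Risk in exposed = 2973/3497 = 0.85016; risk in unexposed = 613/1683 = 0.36423.
RR = 0.85016 / 0.36423 = 2.33412
The risk among the exposed is 2.33 times that among the unexposed.

2.33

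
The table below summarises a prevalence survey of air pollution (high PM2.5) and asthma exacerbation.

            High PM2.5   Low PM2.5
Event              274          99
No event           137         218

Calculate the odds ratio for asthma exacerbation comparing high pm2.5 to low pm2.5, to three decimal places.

Reading the table with exposure as columns: a = 274 (High PM2.5, case), b = 137 (High PM2.5, non-case), c = 99 (Low PM2.5, case), d = 218.
OR = (a·d)/(b·c) = (274 × 218) / (137 × 99) = 59732 / 13563 = 4.40404
The odds of asthma exacerbation are about 4.40 times as high in the high pm2.5 group.

4.404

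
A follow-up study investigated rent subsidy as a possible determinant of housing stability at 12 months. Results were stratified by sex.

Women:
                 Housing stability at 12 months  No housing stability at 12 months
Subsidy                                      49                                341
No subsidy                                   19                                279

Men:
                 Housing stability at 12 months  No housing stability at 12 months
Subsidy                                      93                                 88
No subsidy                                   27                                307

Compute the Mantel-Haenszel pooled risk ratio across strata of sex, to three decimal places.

4.025

RR_MH = Σ(aᵢ·n₀ᵢ/nᵢ) / Σ(cᵢ·n₁ᵢ/nᵢ), with n₁ᵢ = aᵢ+bᵢ (exposed), n₀ᵢ = cᵢ+dᵢ (unexposed), nᵢ = n₁ᵢ+n₀ᵢ.
Stratum 1 (Women): n₁ = 390, n₀ = 298, n = 688; a·n₀/n = 49·298/688 = 21.2238; c·n₁/n = 19·390/688 = 10.7703
Stratum 2 (Men): n₁ = 181, n₀ = 334, n = 515; a·n₀/n = 93·334/515 = 60.3146; c·n₁/n = 27·181/515 = 9.4893
RR_MH = (21.2238 + 60.3146) / (10.7703 + 9.4893) = 81.5384 / 20.2597 = 4.02467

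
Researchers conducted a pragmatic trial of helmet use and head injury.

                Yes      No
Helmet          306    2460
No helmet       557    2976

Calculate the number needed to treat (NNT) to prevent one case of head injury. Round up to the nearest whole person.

22

Risk in treated group = 306/2766 = 0.11063; risk in control = 557/3533 = 0.15766.
Absolute risk reduction = 0.15766 − 0.11063 = 0.04703
NNT = 1 / ARR = 1 / 0.04703 = 21.264 → round up → 22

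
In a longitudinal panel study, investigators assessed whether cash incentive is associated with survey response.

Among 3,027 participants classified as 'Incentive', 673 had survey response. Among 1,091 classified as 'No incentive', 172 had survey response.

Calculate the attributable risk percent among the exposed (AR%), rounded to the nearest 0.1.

29.1

From the description: a = 673, b = 2354, c = 172, d = 919.
Risk in exposed = 673/3027 = 0.22233; risk in unexposed = 172/1091 = 0.15765.
RR = 0.22233/0.15765 = 1.41026
AR% = (RR − 1)/RR × 100 = (1.41026 − 1)/1.41026 × 100 = 29.0911%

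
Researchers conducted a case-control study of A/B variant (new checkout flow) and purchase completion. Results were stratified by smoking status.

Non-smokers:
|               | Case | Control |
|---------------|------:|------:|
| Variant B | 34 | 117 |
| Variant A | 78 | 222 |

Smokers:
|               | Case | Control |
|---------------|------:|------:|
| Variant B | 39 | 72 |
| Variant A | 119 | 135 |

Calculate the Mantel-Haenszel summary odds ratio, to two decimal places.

OR_MH = Σ(aᵢdᵢ/nᵢ) / Σ(bᵢcᵢ/nᵢ), where nᵢ is the stratum total.
Stratum 1 (Non-smokers): n = 451; a·d/n = 34·222/451 = 16.7361; b·c/n = 117·78/451 = 20.2350
Stratum 2 (Smokers): n = 365; a·d/n = 39·135/365 = 14.4247; b·c/n = 72·119/365 = 23.4740
OR_MH = (16.7361 + 14.4247) / (20.2350 + 23.4740) = 31.1608 / 43.7090 = 0.71291

0.71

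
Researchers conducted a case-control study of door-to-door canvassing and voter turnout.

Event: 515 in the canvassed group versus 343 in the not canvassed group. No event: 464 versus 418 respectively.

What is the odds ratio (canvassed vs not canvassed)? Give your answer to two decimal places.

1.35

From the description: a = 515, b = 464, c = 343, d = 418.
OR = (a·d)/(b·c) = (515 × 418) / (464 × 343) = 215270 / 159152 = 1.35261
The odds of voter turnout are about 1.35 times as high in the canvassed group.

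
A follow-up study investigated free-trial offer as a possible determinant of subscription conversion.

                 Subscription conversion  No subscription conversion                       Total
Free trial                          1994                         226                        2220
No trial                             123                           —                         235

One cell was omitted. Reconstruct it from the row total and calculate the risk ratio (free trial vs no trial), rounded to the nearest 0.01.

1.72

The missing cell is in the unexposed row: 235 − 123 = 112.
So a = 1994, b = 226, c = 123, d = 112.
RR = [a/(a+b)] / [c/(c+d)] = (1994/2220) / (123/235) = 0.89820/0.52340 = 1.71607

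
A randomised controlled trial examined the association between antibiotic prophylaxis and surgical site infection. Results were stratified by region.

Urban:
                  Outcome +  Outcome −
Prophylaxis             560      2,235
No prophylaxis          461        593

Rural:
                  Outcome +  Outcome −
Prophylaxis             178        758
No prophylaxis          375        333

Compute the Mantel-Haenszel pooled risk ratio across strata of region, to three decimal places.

0.420

RR_MH = Σ(aᵢ·n₀ᵢ/nᵢ) / Σ(cᵢ·n₁ᵢ/nᵢ), with n₁ᵢ = aᵢ+bᵢ (exposed), n₀ᵢ = cᵢ+dᵢ (unexposed), nᵢ = n₁ᵢ+n₀ᵢ.
Stratum 1 (Urban): n₁ = 2795, n₀ = 1054, n = 3849; a·n₀/n = 560·1054/3849 = 153.3489; c·n₁/n = 461·2795/3849 = 334.7610
Stratum 2 (Rural): n₁ = 936, n₀ = 708, n = 1644; a·n₀/n = 178·708/1644 = 76.6569; c·n₁/n = 375·936/1644 = 213.5036
RR_MH = (153.3489 + 76.6569) / (334.7610 + 213.5036) = 230.0059 / 548.2646 = 0.41952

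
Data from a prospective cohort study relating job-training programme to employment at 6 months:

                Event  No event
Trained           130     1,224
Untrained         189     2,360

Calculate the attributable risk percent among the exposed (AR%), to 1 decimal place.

22.8

Cells: a = 130, b = 1224, c = 189, d = 2360.
Risk in exposed = 130/1354 = 0.09601; risk in unexposed = 189/2549 = 0.07415.
RR = 0.09601/0.07415 = 1.29489
AR% = (RR − 1)/RR × 100 = (1.29489 − 1)/1.29489 × 100 = 22.7733%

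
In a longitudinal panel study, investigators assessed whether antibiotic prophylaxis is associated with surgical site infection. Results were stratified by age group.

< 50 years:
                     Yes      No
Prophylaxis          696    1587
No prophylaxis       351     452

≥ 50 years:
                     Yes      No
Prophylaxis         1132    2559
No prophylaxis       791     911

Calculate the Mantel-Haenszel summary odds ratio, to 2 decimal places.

0.53

OR_MH = Σ(aᵢdᵢ/nᵢ) / Σ(bᵢcᵢ/nᵢ), where nᵢ is the stratum total.
Stratum 1 (< 50 years): n = 3086; a·d/n = 696·452/3086 = 101.9417; b·c/n = 1587·351/3086 = 180.5045
Stratum 2 (≥ 50 years): n = 5393; a·d/n = 1132·911/5393 = 191.2205; b·c/n = 2559·791/5393 = 375.3327
OR_MH = (101.9417 + 191.2205) / (180.5045 + 375.3327) = 293.1621 / 555.8372 = 0.52742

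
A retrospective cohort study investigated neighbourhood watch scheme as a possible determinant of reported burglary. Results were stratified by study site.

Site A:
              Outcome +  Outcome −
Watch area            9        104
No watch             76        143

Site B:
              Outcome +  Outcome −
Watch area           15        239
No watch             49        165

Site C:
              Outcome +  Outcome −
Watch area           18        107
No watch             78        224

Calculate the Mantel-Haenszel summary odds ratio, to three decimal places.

0.272

OR_MH = Σ(aᵢdᵢ/nᵢ) / Σ(bᵢcᵢ/nᵢ), where nᵢ is the stratum total.
Stratum 1 (Site A): n = 332; a·d/n = 9·143/332 = 3.8765; b·c/n = 104·76/332 = 23.8072
Stratum 2 (Site B): n = 468; a·d/n = 15·165/468 = 5.2885; b·c/n = 239·49/468 = 25.0235
Stratum 3 (Site C): n = 427; a·d/n = 18·224/427 = 9.4426; b·c/n = 107·78/427 = 19.5457
OR_MH = (3.8765 + 5.2885 + 9.4426) / (23.8072 + 25.0235 + 19.5457) = 18.6076 / 68.3764 = 0.27213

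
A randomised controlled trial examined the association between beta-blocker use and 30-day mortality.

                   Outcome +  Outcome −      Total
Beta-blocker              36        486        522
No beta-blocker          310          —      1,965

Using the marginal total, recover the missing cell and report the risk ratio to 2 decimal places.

The missing cell is in the unexposed row: 1965 − 310 = 1655.
So a = 36, b = 486, c = 310, d = 1655.
RR = [a/(a+b)] / [c/(c+d)] = (36/522) / (310/1965) = 0.06897/0.15776 = 0.43715

0.44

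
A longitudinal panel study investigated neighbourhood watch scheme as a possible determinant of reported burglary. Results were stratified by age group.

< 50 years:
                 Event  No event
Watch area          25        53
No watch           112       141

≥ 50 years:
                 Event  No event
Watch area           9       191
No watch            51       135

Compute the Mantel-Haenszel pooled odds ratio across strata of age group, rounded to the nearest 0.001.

0.320

OR_MH = Σ(aᵢdᵢ/nᵢ) / Σ(bᵢcᵢ/nᵢ), where nᵢ is the stratum total.
Stratum 1 (< 50 years): n = 331; a·d/n = 25·141/331 = 10.6495; b·c/n = 53·112/331 = 17.9335
Stratum 2 (≥ 50 years): n = 386; a·d/n = 9·135/386 = 3.1477; b·c/n = 191·51/386 = 25.2358
OR_MH = (10.6495 + 3.1477) / (17.9335 + 25.2358) = 13.7972 / 43.1693 = 0.31961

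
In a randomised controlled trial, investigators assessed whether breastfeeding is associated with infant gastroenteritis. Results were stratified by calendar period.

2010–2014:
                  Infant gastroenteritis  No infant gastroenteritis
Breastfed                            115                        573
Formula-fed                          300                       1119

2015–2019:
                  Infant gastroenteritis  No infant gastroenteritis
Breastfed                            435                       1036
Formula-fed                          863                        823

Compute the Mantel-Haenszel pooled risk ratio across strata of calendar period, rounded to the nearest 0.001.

RR_MH = Σ(aᵢ·n₀ᵢ/nᵢ) / Σ(cᵢ·n₁ᵢ/nᵢ), with n₁ᵢ = aᵢ+bᵢ (exposed), n₀ᵢ = cᵢ+dᵢ (unexposed), nᵢ = n₁ᵢ+n₀ᵢ.
Stratum 1 (2010–2014): n₁ = 688, n₀ = 1419, n = 2107; a·n₀/n = 115·1419/2107 = 77.4490; c·n₁/n = 300·688/2107 = 97.9592
Stratum 2 (2015–2019): n₁ = 1471, n₀ = 1686, n = 3157; a·n₀/n = 435·1686/3157 = 232.3123; c·n₁/n = 863·1471/3157 = 402.1137
RR_MH = (77.4490 + 232.3123) / (97.9592 + 402.1137) = 309.7613 / 500.0729 = 0.61943

0.619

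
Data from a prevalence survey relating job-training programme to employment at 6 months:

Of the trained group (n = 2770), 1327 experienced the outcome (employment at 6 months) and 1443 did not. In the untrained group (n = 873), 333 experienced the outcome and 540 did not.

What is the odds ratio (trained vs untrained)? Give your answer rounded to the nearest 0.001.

1.491

From the description: a = 1327, b = 1443, c = 333, d = 540.
OR = (a·d)/(b·c) = (1327 × 540) / (1443 × 333) = 716580 / 480519 = 1.49126
The odds of employment at 6 months are about 1.49 times as high in the trained group.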